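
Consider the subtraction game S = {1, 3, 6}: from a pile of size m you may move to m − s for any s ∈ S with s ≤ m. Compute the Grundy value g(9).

0

Grundy values for subtraction set {1, 3, 6}:
g(0) = mex{} = 0
g(1) = mex{0} = 1
g(2) = mex{1} = 0
g(3) = mex{0} = 1
g(4) = mex{1} = 0
g(5) = mex{0} = 1
g(6) = mex{0,1} = 2
g(7) = mex{0,1,2} = 3
g(8) = mex{0,1,3} = 2
g(9) = mex{1,2} = 0
So g(9) = 0.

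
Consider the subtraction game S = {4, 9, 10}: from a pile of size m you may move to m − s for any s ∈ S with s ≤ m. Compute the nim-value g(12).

Grundy values for subtraction set {4, 9, 10}:
g(0) = mex{} = 0
g(1) = mex{} = 0
g(2) = mex{} = 0
g(3) = mex{} = 0
g(4) = mex{0} = 1
g(5) = mex{0} = 1
g(6) = mex{0} = 1
g(7) = mex{0} = 1
g(8) = mex{1} = 0
g(9) = mex{0,1} = 2
g(10) = mex{0,1} = 2
g(11) = mex{0,1} = 2
g(12) = mex{0} = 1
So g(12) = 1.

1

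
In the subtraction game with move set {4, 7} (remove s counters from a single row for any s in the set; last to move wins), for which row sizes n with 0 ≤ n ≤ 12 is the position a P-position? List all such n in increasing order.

0, 1, 2, 3, 11, 12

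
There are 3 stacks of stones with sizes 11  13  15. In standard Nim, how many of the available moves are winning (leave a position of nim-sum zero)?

3

Compute the nim-sum pairwise:
11 XOR 13 = 6
6 XOR 15 = 9
The overall nim-sum is X = 9. A stack of size p has a winning move iff p XOR X < p (reduce it to p XOR X).
  11: 11 XOR 9 = 2 < 11 — winning move (to 2).
  13: 13 XOR 9 = 4 < 13 — winning move (to 4).
  15: 15 XOR 9 = 6 < 15 — winning move (to 6).
That gives 3 winning moves.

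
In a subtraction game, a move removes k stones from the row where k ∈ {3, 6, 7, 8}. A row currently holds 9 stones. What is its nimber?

3

Build the Grundy sequence with g(k) = mex{g(k−s) : s ∈ {3, 6, 7, 8}, s ≤ k}:
k:     0  1  2  3  4  5  6  7  8  9
g(k):  0  0  0  1  1  1  2  2  2  3
So g(9) = 3.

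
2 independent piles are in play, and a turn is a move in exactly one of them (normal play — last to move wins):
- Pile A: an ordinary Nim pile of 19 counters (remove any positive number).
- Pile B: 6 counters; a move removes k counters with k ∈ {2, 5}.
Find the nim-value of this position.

Pile A is a plain Nim pile of size 19, so its Grundy value is 19.
Grundy values for pile B (subtraction set {2, 5}):
k:     0  1  2  3  4  5  6
g(k):  0  0  1  1  0  2  1
So g(6) = 1.
The value of a disjunctive sum is the nim-sum of the parts.
Combined value = 19 XOR 1 = 18.

18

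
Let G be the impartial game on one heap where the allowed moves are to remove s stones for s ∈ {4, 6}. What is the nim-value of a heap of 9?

2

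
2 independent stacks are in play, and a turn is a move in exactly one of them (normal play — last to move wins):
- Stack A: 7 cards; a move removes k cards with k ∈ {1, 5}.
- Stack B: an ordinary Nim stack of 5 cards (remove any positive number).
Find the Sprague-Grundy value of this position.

4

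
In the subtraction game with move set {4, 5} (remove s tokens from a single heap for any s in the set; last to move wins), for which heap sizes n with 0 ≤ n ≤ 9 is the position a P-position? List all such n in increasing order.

Compute g(0), g(1), … for moves {4, 5}:
k:     0  1  2  3  4  5  6  7  8  9
g(k):  0  0  0  0  1  1  1  1  2  0
The P-positions (g = 0) in 0..9 are 0, 1, 2, 3, 9.

0, 1, 2, 3, 9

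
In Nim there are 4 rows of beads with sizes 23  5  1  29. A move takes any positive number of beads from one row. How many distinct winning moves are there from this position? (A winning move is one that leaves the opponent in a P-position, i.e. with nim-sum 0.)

1

Nim-sum: 23 ^ 5 ^ 1 ^ 29 = 14.
The overall nim-sum is X = 14. A row of size p has a winning move iff p XOR X < p (reduce it to p XOR X).
  23: 23 XOR 14 = 25 ≥ 23 — no move.
  5: 5 XOR 14 = 11 ≥ 5 — no move.
  1: 1 XOR 14 = 15 ≥ 1 — no move.
  29: 29 XOR 14 = 19 < 29 — winning move (to 19).
That gives 1 winning move.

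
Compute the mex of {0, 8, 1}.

The values 0, 1 are all present; 2 is the first non-negative integer missing from the set.

2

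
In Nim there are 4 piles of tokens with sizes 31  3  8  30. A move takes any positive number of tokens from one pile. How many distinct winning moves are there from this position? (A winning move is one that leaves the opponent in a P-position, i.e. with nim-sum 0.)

3

Nim-sum: 31 XOR 3 XOR 8 XOR 30 = 10.
The overall nim-sum is X = 10. A pile of size p has a winning move iff p XOR X < p (reduce it to p XOR X).
  31: 31 XOR 10 = 21 < 31 — winning move (to 21).
  3: 3 XOR 10 = 9 ≥ 3 — no move.
  8: 8 XOR 10 = 2 < 8 — winning move (to 2).
  30: 30 XOR 10 = 20 < 30 — winning move (to 20).
That gives 3 winning moves.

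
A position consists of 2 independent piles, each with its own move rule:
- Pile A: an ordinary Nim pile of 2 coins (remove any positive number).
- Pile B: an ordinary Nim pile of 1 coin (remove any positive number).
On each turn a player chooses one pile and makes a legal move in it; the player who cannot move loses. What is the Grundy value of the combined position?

3

Pile A is a plain Nim pile of size 2, so its Grundy value is 2.
Pile B is a plain Nim pile of size 1, so its Grundy value is 1.
The value of a disjunctive sum is the nim-sum of the parts.
Combined value = 2 ⊕ 1 = 3.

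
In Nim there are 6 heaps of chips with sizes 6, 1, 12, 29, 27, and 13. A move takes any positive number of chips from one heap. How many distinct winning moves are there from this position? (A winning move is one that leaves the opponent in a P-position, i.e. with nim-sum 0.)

0

Write each in binary and XOR column by column:
  00110  (6)
  00001  (1)
  01100  (12)
  11101  (29)
  11011  (27)
  01101  (13)
  -----
  00000  (0)
The nim-sum is already 0, so every move leaves a nonzero nim-sum — there are no winning moves.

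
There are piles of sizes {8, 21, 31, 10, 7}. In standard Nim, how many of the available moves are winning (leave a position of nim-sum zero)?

Nim-sum: 8 ^ 21 ^ 31 ^ 10 ^ 7 = 15.
The overall nim-sum is X = 15. A pile of size p has a winning move iff p XOR X < p (reduce it to p XOR X).
  8: 8 XOR 15 = 7 < 8 — winning move (to 7).
  21: 21 XOR 15 = 26 ≥ 21 — no move.
  31: 31 XOR 15 = 16 < 31 — winning move (to 16).
  10: 10 XOR 15 = 5 < 10 — winning move (to 5).
  7: 7 XOR 15 = 8 ≥ 7 — no move.
That gives 3 winning moves.

3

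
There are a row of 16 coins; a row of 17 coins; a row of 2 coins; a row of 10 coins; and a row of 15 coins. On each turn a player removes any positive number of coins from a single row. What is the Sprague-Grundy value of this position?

Bitwise XOR of the heap sizes:
  10000  (16)
  10001  (17)
  00010  (2)
  01010  (10)
  01111  (15)
  -----
  00110  (6)

6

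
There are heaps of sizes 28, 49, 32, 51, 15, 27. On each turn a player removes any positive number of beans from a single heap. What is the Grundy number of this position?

Nim-sum: 28 ^ 49 ^ 32 ^ 51 ^ 15 ^ 27 = 42.

42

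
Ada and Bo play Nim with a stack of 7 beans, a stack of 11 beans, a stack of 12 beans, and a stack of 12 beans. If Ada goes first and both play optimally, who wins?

Compute the nim-sum pairwise:
7 ^ 11 = 12
12 ^ 12 = 0
0 ^ 12 = 12
The nim-sum is 12 ≠ 0, so this is an N-position: the player to move can win; Ada has a winning move.

Ada wins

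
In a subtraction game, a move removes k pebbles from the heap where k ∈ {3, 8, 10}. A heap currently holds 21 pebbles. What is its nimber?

Compute g(0), g(1), … for moves {3, 8, 10}:
k:     0  1  2  3  4  5  6  7  8  9 10 11 12 13 14 15 16 17 18 19 20 21
g(k):  0  0  0  1  1  1  0  0  2  1  1  3  2  0  2  3  1  3  0  0  0  1
So g(21) = 1.

1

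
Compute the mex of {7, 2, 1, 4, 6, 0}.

3

The values 0, 1, 2 are all present; 3 is the first non-negative integer missing from the set.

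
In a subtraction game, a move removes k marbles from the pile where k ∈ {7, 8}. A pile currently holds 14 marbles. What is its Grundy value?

2

Compute g(0), g(1), … for moves {7, 8}:
k:     0  1  2  3  4  5  6  7  8  9 10 11 12 13 14
g(k):  0  0  0  0  0  0  0  1  1  1  1  1  1  1  2
So g(14) = 2.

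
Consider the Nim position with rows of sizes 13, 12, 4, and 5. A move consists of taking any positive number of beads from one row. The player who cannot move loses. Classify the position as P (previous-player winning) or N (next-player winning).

Compute the nim-sum pairwise:
13 ^ 12 = 1
1 ^ 4 = 5
5 ^ 5 = 0
The nim-sum is 0, so this is a P-position: the player to move is in a losing position under optimal play.

P-position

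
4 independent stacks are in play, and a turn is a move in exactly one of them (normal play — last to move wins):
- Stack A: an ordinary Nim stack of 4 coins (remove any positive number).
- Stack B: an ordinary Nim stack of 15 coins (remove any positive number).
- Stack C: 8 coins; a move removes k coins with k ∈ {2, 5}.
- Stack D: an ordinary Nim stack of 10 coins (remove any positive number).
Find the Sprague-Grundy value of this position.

1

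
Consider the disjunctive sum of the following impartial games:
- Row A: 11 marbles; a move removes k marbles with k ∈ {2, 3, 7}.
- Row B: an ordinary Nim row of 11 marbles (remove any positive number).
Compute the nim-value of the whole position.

11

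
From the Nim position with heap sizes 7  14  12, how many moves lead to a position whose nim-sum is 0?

Compute the nim-sum pairwise:
7 ⊕ 14 = 9
9 ⊕ 12 = 5
The overall nim-sum is X = 5. A heap of size p has a winning move iff p XOR X < p (reduce it to p XOR X).
  7: 7 XOR 5 = 2 < 7 — winning move (to 2).
  14: 14 XOR 5 = 11 < 14 — winning move (to 11).
  12: 12 XOR 5 = 9 < 12 — winning move (to 9).
That gives 3 winning moves.

3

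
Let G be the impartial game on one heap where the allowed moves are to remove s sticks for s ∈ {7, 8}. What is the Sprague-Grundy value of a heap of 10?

1

Build the Grundy sequence with g(k) = mex{g(k−s) : s ∈ {7, 8}, s ≤ k}:
g(0) = mex{} = 0
g(1) = mex{} = 0
g(2) = mex{} = 0
g(3) = mex{} = 0
g(4) = mex{} = 0
g(5) = mex{} = 0
g(6) = mex{} = 0
g(7) = mex{0} = 1
g(8) = mex{0} = 1
g(9) = mex{0} = 1
g(10) = mex{0} = 1
So g(10) = 1.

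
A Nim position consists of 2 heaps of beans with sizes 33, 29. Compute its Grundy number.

Nim-sum: 33 ^ 29 = 60.

60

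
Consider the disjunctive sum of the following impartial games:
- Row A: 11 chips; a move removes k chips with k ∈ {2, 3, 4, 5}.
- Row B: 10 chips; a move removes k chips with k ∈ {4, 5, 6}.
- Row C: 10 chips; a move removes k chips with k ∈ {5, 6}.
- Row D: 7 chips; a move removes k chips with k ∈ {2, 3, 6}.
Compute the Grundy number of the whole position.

1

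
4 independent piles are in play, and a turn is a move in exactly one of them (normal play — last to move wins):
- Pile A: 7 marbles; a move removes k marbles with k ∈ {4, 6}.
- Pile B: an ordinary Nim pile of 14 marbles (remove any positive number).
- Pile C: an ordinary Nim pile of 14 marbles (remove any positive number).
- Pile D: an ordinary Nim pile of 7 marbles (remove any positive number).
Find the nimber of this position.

6

Build the Grundy sequence for pile A with g(k) = mex{g(k−s) : s ∈ {4, 6}, s ≤ k}:
g(0) = mex{} = 0
g(1) = mex{} = 0
g(2) = mex{} = 0
g(3) = mex{} = 0
g(4) = mex{0} = 1
g(5) = mex{0} = 1
g(6) = mex{0} = 1
g(7) = mex{0} = 1
So g(7) = 1.
Pile B is a plain Nim pile of size 14, so its Grundy value is 14.
Pile C is a plain Nim pile of size 14, so its Grundy value is 14.
Pile D is a plain Nim pile of size 7, so its Grundy value is 7.
By the Sprague-Grundy theorem, the Grundy value of a sum of independent games is the XOR of the component values.
Combined value = 1 ⊕ 14 ⊕ 14 ⊕ 7 = 6.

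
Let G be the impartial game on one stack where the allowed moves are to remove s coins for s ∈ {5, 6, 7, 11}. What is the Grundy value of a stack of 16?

Build the Grundy sequence with g(k) = mex{g(k−s) : s ∈ {5, 6, 7, 11}, s ≤ k}:
k:     0  1  2  3  4  5  6  7  8  9 10 11 12 13 14 15 16
g(k):  0  0  0  0  0  1  1  1  1  1  2  2  2  2  2  3  0
So g(16) = 0.

0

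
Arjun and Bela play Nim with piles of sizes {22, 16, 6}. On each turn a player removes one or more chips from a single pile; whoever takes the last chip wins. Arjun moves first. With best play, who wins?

Bela wins

Compute the nim-sum pairwise:
22 XOR 16 = 6
6 XOR 6 = 0
The nim-sum is 0, so this is a P-position: the player to move is in a losing position under optimal play; Arjun is about to move from it and so loses — Bela wins.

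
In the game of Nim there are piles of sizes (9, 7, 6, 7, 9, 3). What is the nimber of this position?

5

Nim-sum: 9 ^ 7 ^ 6 ^ 7 ^ 9 ^ 3 = 5.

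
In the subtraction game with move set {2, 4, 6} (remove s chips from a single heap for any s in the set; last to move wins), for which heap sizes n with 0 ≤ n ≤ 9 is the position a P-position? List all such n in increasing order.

0, 1, 8, 9

Compute g(0), g(1), … for moves {2, 4, 6}:
k:     0  1  2  3  4  5  6  7  8  9
g(k):  0  0  1  1  2  2  3  3  0  0
The P-positions (g = 0) in 0..9 are 0, 1, 8, 9.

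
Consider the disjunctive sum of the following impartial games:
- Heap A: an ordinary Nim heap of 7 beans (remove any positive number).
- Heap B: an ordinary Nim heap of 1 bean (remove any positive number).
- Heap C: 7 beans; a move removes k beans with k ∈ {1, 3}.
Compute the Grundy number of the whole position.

Heap A is a plain Nim heap of size 7, so its Grundy value is 7.
Heap B is a plain Nim heap of size 1, so its Grundy value is 1.
Build the Grundy sequence for heap C with g(k) = mex{g(k−s) : s ∈ {1, 3}, s ≤ k}:
g(0) = mex{} = 0
g(1) = mex{0} = 1
g(2) = mex{1} = 0
g(3) = mex{0} = 1
g(4) = mex{1} = 0
g(5) = mex{0} = 1
g(6) = mex{1} = 0
g(7) = mex{0} = 1
So g(7) = 1.
By the Sprague-Grundy theorem, the Grundy value of a sum of independent games is the XOR of the component values.
Combined value = 7 ⊕ 1 ⊕ 1 = 7.

7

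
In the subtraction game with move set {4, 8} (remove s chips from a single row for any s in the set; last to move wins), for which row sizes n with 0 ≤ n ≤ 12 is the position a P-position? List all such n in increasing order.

0, 1, 2, 3, 12

Compute g(0), g(1), … for moves {4, 8}:
k:     0  1  2  3  4  5  6  7  8  9 10 11 12
g(k):  0  0  0  0  1  1  1  1  2  2  2  2  0
The P-positions (g = 0) in 0..12 are 0, 1, 2, 3, 12.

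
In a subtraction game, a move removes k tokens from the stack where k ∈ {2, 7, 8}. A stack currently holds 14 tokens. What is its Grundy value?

0

Compute g(0), g(1), … for moves {2, 7, 8}:
k:     0  1  2  3  4  5  6  7  8  9 10 11 12 13 14
g(k):  0  0  1  1  0  0  1  1  2  2  0  3  1  2  0
So g(14) = 0.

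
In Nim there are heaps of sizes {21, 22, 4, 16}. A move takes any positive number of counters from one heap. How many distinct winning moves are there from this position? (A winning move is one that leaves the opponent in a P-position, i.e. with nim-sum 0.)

3

Nim-sum: 21 ⊕ 22 ⊕ 4 ⊕ 16 = 23.
The overall nim-sum is X = 23. A heap of size p has a winning move iff p XOR X < p (reduce it to p XOR X).
  21: 21 XOR 23 = 2 < 21 — winning move (to 2).
  22: 22 XOR 23 = 1 < 22 — winning move (to 1).
  4: 4 XOR 23 = 19 ≥ 4 — no move.
  16: 16 XOR 23 = 7 < 16 — winning move (to 7).
That gives 3 winning moves.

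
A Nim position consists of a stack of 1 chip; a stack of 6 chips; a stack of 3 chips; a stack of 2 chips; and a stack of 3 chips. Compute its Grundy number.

Nim-sum: 1 ^ 6 ^ 3 ^ 2 ^ 3 = 5.

5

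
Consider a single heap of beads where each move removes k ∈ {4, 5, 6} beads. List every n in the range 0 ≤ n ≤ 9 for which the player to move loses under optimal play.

Build the Grundy sequence with g(k) = mex{g(k−s) : s ∈ {4, 5, 6}, s ≤ k}:
k:     0  1  2  3  4  5  6  7  8  9
g(k):  0  0  0  0  1  1  1  1  2  2
The P-positions (g = 0) in 0..9 are 0, 1, 2, 3.

0, 1, 2, 3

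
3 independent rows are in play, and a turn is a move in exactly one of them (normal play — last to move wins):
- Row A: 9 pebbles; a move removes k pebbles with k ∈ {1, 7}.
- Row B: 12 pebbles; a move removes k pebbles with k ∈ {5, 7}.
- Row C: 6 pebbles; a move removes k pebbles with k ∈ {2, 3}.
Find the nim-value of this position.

Grundy values for row A (subtraction set {1, 7}):
k:     0  1  2  3  4  5  6  7  8  9
g(k):  0  1  0  1  0  1  0  1  0  1
So g(9) = 1.
Build the Grundy sequence for row B with g(k) = mex{g(k−s) : s ∈ {5, 7}, s ≤ k}:
g(0) = mex{} = 0
g(1) = mex{} = 0
g(2) = mex{} = 0
g(3) = mex{} = 0
g(4) = mex{} = 0
g(5) = mex{0} = 1
g(6) = mex{0} = 1
g(7) = mex{0} = 1
g(8) = mex{0} = 1
g(9) = mex{0} = 1
g(10) = mex{0,1} = 2
g(11) = mex{0,1} = 2
g(12) = mex{1} = 0
So g(12) = 0.
Build the Grundy sequence for row C with g(k) = mex{g(k−s) : s ∈ {2, 3}, s ≤ k}:
g(0) = mex{} = 0
g(1) = mex{} = 0
g(2) = mex{0} = 1
g(3) = mex{0} = 1
g(4) = mex{0,1} = 2
g(5) = mex{1} = 0
g(6) = mex{1,2} = 0
So g(6) = 0.
By the Sprague-Grundy theorem, the Grundy value of a sum of independent games is the XOR of the component values.
Combined value = 1 XOR 0 XOR 0 = 1.

1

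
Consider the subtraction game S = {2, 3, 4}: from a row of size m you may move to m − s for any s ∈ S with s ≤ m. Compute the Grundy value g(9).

1

Grundy values for subtraction set {2, 3, 4}:
g(0) = mex{} = 0
g(1) = mex{} = 0
g(2) = mex{0} = 1
g(3) = mex{0} = 1
g(4) = mex{0,1} = 2
g(5) = mex{0,1} = 2
g(6) = mex{1,2} = 0
g(7) = mex{1,2} = 0
g(8) = mex{0,2} = 1
g(9) = mex{0,2} = 1
So g(9) = 1.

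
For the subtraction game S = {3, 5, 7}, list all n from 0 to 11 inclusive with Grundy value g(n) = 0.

0, 1, 2, 10, 11

Build the Grundy sequence with g(k) = mex{g(k−s) : s ∈ {3, 5, 7}, s ≤ k}:
g(0) = mex{} = 0
g(1) = mex{} = 0
g(2) = mex{} = 0
g(3) = mex{0} = 1
g(4) = mex{0} = 1
g(5) = mex{0} = 1
g(6) = mex{0,1} = 2
g(7) = mex{0,1} = 2
g(8) = mex{0,1} = 2
g(9) = mex{0,1,2} = 3
g(10) = mex{1,2} = 0
g(11) = mex{1,2} = 0
The P-positions (g = 0) in 0..11 are 0, 1, 2, 10, 11.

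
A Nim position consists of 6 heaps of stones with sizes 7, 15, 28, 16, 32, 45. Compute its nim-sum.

9

Nim-sum: 7 XOR 15 XOR 28 XOR 16 XOR 32 XOR 45 = 9.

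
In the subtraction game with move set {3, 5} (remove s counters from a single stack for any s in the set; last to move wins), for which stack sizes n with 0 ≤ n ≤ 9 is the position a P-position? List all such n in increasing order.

0, 1, 2, 8, 9

Grundy values for subtraction set {3, 5}:
k:     0  1  2  3  4  5  6  7  8  9
g(k):  0  0  0  1  1  1  2  2  0  0
The P-positions (g = 0) in 0..9 are 0, 1, 2, 8, 9.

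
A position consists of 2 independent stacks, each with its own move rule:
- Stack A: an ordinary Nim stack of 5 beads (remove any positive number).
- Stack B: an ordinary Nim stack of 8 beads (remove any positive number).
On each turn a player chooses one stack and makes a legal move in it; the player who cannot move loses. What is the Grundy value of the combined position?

13

Stack A is a plain Nim stack of size 5, so its Grundy value is 5.
Stack B is a plain Nim stack of size 8, so its Grundy value is 8.
By the Sprague-Grundy theorem, the Grundy value of a sum of independent games is the XOR of the component values.
Combined value = 5 XOR 8 = 13.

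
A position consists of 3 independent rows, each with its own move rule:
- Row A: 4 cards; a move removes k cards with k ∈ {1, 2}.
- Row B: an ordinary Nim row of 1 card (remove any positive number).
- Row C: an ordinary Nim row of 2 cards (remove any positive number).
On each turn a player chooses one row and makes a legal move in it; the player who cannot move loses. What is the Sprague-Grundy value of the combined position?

2

For row A, compute g(0), g(1), … with moves {1, 2}:
g(0) = mex{} = 0
g(1) = mex{0} = 1
g(2) = mex{0,1} = 2
g(3) = mex{1,2} = 0
g(4) = mex{0,2} = 1
So g(4) = 1.
Row B is a plain Nim row of size 1, so its Grundy value is 1.
Row C is a plain Nim row of size 2, so its Grundy value is 2.
By the Sprague-Grundy theorem, the Grundy value of a sum of independent games is the XOR of the component values.
Combined value = 1 XOR 1 XOR 2 = 2.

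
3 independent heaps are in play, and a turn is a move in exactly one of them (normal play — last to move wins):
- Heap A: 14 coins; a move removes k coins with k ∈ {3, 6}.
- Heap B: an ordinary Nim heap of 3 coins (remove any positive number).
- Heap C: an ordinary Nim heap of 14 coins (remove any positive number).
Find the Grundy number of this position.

Build the Grundy sequence for heap A with g(k) = mex{g(k−s) : s ∈ {3, 6}, s ≤ k}:
k:     0  1  2  3  4  5  6  7  8  9 10 11 12 13 14
g(k):  0  0  0  1  1  1  2  2  2  0  0  0  1  1  1
So g(14) = 1.
Heap B is a plain Nim heap of size 3, so its Grundy value is 3.
Heap C is a plain Nim heap of size 14, so its Grundy value is 14.
By the Sprague-Grundy theorem, the Grundy value of a sum of independent games is the XOR of the component values.
Combined value = 1 ⊕ 3 ⊕ 14 = 12.

12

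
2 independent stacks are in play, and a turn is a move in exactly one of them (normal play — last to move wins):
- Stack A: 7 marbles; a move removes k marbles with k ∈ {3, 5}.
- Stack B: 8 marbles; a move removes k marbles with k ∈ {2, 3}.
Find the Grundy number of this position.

3

Build the Grundy sequence for stack A with g(k) = mex{g(k−s) : s ∈ {3, 5}, s ≤ k}:
k:     0  1  2  3  4  5  6  7
g(k):  0  0  0  1  1  1  2  2
So g(7) = 2.
Build the Grundy sequence for stack B with g(k) = mex{g(k−s) : s ∈ {2, 3}, s ≤ k}:
g(0) = mex{} = 0
g(1) = mex{} = 0
g(2) = mex{0} = 1
g(3) = mex{0} = 1
g(4) = mex{0,1} = 2
g(5) = mex{1} = 0
g(6) = mex{1,2} = 0
g(7) = mex{0,2} = 1
g(8) = mex{0} = 1
So g(8) = 1.
The value of a disjunctive sum is the nim-sum of the parts.
Combined value = 2 XOR 1 = 3.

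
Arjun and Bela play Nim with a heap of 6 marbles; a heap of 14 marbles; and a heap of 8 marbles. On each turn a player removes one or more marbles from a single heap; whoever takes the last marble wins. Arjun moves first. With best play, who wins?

Bela wins

Nim-sum: 6 ^ 14 ^ 8 = 0.
The nim-sum is 0, so this is a P-position: the player to move is in a losing position under optimal play; Arjun is about to move from it and so loses — Bela wins.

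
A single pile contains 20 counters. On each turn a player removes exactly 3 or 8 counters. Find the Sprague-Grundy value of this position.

1

Compute g(0), g(1), … for moves {3, 8}:
k:     0  1  2  3  4  5  6  7  8  9 10 11 12 13 14 15 16 17 18 19 20
g(k):  0  0  0  1  1  1  0  0  2  1  1  0  0  0  1  1  1  0  0  2  1
So g(20) = 1.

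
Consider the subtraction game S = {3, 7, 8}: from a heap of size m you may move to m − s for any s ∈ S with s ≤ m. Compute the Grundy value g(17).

0

Grundy values for subtraction set {3, 7, 8}:
k:     0  1  2  3  4  5  6  7  8  9 10 11 12 13 14 15 16 17
g(k):  0  0  0  1  1  1  0  2  2  1  3  0  0  2  1  1  0  0
So g(17) = 0.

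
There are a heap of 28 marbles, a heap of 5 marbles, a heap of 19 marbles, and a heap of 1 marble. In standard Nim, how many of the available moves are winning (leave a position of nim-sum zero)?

Nim-sum: 28 ^ 5 ^ 19 ^ 1 = 11.
The overall nim-sum is X = 11. A heap of size p has a winning move iff p XOR X < p (reduce it to p XOR X).
  28: 28 XOR 11 = 23 < 28 — winning move (to 23).
  5: 5 XOR 11 = 14 ≥ 5 — no move.
  19: 19 XOR 11 = 24 ≥ 19 — no move.
  1: 1 XOR 11 = 10 ≥ 1 — no move.
That gives 1 winning move.

1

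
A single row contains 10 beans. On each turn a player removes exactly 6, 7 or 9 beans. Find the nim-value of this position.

1

Grundy values for subtraction set {6, 7, 9}:
g(0) = mex{} = 0
g(1) = mex{} = 0
g(2) = mex{} = 0
g(3) = mex{} = 0
g(4) = mex{} = 0
g(5) = mex{} = 0
g(6) = mex{0} = 1
g(7) = mex{0} = 1
g(8) = mex{0} = 1
g(9) = mex{0} = 1
g(10) = mex{0} = 1
So g(10) = 1.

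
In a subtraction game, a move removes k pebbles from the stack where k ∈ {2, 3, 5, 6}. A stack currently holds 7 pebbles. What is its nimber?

3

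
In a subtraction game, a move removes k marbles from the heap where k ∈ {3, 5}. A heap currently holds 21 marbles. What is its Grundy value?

1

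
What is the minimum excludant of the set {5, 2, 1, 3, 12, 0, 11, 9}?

4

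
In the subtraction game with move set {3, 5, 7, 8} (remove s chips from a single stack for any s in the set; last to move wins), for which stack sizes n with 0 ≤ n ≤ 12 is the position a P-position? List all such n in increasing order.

Grundy values for subtraction set {3, 5, 7, 8}:
g(0) = mex{} = 0
g(1) = mex{} = 0
g(2) = mex{} = 0
g(3) = mex{0} = 1
g(4) = mex{0} = 1
g(5) = mex{0} = 1
g(6) = mex{0,1} = 2
g(7) = mex{0,1} = 2
g(8) = mex{0,1} = 2
g(9) = mex{0,1,2} = 3
g(10) = mex{0,1,2} = 3
g(11) = mex{1,2} = 0
g(12) = mex{1,2,3} = 0
The P-positions (g = 0) in 0..12 are 0, 1, 2, 11, 12.

0, 1, 2, 11, 12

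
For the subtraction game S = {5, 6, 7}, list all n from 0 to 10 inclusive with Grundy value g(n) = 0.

0, 1, 2, 3, 4

Grundy values for subtraction set {5, 6, 7}:
k:     0  1  2  3  4  5  6  7  8  9 10
g(k):  0  0  0  0  0  1  1  1  1  1  2
The P-positions (g = 0) in 0..10 are 0, 1, 2, 3, 4.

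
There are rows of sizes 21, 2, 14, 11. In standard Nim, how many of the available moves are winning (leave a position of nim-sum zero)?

1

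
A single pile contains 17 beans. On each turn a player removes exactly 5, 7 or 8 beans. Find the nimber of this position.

Grundy values for subtraction set {5, 7, 8}:
k:     0  1  2  3  4  5  6  7  8  9 10 11 12 13 14 15 16 17
g(k):  0  0  0  0  0  1  1  1  1  1  2  2  2  0  0  0  0  0
So g(17) = 0.

0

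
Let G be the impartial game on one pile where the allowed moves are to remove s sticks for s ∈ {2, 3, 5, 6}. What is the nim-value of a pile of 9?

Grundy values for subtraction set {2, 3, 5, 6}:
g(0) = mex{} = 0
g(1) = mex{} = 0
g(2) = mex{0} = 1
g(3) = mex{0} = 1
g(4) = mex{0,1} = 2
g(5) = mex{0,1} = 2
g(6) = mex{0,1,2} = 3
g(7) = mex{0,1,2} = 3
g(8) = mex{1,2,3} = 0
g(9) = mex{1,2,3} = 0
So g(9) = 0.

0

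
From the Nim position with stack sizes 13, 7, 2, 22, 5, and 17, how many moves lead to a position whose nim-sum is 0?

1

Nim-sum: 13 XOR 7 XOR 2 XOR 22 XOR 5 XOR 17 = 10.
The overall nim-sum is X = 10. A stack of size p has a winning move iff p XOR X < p (reduce it to p XOR X).
  13: 13 XOR 10 = 7 < 13 — winning move (to 7).
  7: 7 XOR 10 = 13 ≥ 7 — no move.
  2: 2 XOR 10 = 8 ≥ 2 — no move.
  22: 22 XOR 10 = 28 ≥ 22 — no move.
  5: 5 XOR 10 = 15 ≥ 5 — no move.
  17: 17 XOR 10 = 27 ≥ 17 — no move.
That gives 1 winning move.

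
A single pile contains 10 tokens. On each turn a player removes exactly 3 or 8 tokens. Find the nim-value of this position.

1

Grundy values for subtraction set {3, 8}:
g(0) = mex{} = 0
g(1) = mex{} = 0
g(2) = mex{} = 0
g(3) = mex{0} = 1
g(4) = mex{0} = 1
g(5) = mex{0} = 1
g(6) = mex{1} = 0
g(7) = mex{1} = 0
g(8) = mex{0,1} = 2
g(9) = mex{0} = 1
g(10) = mex{0} = 1
So g(10) = 1.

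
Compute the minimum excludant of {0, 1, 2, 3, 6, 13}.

The values 0, 1, 2, 3 are all present; 4 is the first non-negative integer missing from the set.

4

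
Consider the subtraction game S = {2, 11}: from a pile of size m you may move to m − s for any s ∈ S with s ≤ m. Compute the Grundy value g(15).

1

Compute g(0), g(1), … for moves {2, 11}:
k:     0  1  2  3  4  5  6  7  8  9 10 11 12 13 14 15
g(k):  0  0  1  1  0  0  1  1  0  0  1  1  2  0  0  1
So g(15) = 1.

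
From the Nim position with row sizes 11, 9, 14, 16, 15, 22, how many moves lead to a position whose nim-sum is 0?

Write each in binary and XOR column by column:
  01011  (11)
  01001  (9)
  01110  (14)
  10000  (16)
  01111  (15)
  10110  (22)
  -----
  00101  (5)
The overall nim-sum is X = 5. A row of size p has a winning move iff p XOR X < p (reduce it to p XOR X).
  11: 11 XOR 5 = 14 ≥ 11 — no move.
  9: 9 XOR 5 = 12 ≥ 9 — no move.
  14: 14 XOR 5 = 11 < 14 — winning move (to 11).
  16: 16 XOR 5 = 21 ≥ 16 — no move.
  15: 15 XOR 5 = 10 < 15 — winning move (to 10).
  22: 22 XOR 5 = 19 < 22 — winning move (to 19).
That gives 3 winning moves.

3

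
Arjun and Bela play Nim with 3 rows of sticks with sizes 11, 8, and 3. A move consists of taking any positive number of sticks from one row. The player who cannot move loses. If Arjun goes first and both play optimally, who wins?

Bitwise XOR of the heap sizes:
  1011  (11)
  1000  (8)
  0011  (3)
  ----
  0000  (0)
The nim-sum is 0, so this is a P-position: the player to move is in a losing position under optimal play; Arjun is about to move from it and so loses — Bela wins.

Bela wins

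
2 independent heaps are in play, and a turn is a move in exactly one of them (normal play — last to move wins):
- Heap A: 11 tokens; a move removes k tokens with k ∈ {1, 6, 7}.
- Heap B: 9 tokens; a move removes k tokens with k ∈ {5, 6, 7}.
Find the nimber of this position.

Build the Grundy sequence for heap A with g(k) = mex{g(k−s) : s ∈ {1, 6, 7}, s ≤ k}:
g(0) = mex{} = 0
g(1) = mex{0} = 1
g(2) = mex{1} = 0
g(3) = mex{0} = 1
g(4) = mex{1} = 0
g(5) = mex{0} = 1
g(6) = mex{0,1} = 2
g(7) = mex{0,1,2} = 3
g(8) = mex{0,1,3} = 2
g(9) = mex{0,1,2} = 3
g(10) = mex{0,1,3} = 2
g(11) = mex{0,1,2} = 3
So g(11) = 3.
Grundy values for heap B (subtraction set {5, 6, 7}):
k:     0  1  2  3  4  5  6  7  8  9
g(k):  0  0  0  0  0  1  1  1  1  1
So g(9) = 1.
By the Sprague-Grundy theorem, the Grundy value of a sum of independent games is the XOR of the component values.
Combined value = 3 XOR 1 = 2.

2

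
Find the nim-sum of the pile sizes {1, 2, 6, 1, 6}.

2

Nim-sum: 1 ⊕ 2 ⊕ 6 ⊕ 1 ⊕ 6 = 2.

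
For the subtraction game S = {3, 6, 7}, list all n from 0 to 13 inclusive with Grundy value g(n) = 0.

0, 1, 2, 10, 11, 12

Build the Grundy sequence with g(k) = mex{g(k−s) : s ∈ {3, 6, 7}, s ≤ k}:
g(0) = mex{} = 0
g(1) = mex{} = 0
g(2) = mex{} = 0
g(3) = mex{0} = 1
g(4) = mex{0} = 1
g(5) = mex{0} = 1
g(6) = mex{0,1} = 2
g(7) = mex{0,1} = 2
g(8) = mex{0,1} = 2
g(9) = mex{0,1,2} = 3
g(10) = mex{1,2} = 0
g(11) = mex{1,2} = 0
g(12) = mex{1,2,3} = 0
g(13) = mex{0,2} = 1
The P-positions (g = 0) in 0..13 are 0, 1, 2, 10, 11, 12.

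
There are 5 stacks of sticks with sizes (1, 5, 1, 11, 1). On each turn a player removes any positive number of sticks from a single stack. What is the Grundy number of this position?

15

Write each in binary and XOR column by column:
  0001  (1)
  0101  (5)
  0001  (1)
  1011  (11)
  0001  (1)
  ----
  1111  (15)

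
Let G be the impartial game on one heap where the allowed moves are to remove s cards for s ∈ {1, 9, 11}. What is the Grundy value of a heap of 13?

1

Grundy values for subtraction set {1, 9, 11}:
g(0) = mex{} = 0
g(1) = mex{0} = 1
g(2) = mex{1} = 0
g(3) = mex{0} = 1
g(4) = mex{1} = 0
g(5) = mex{0} = 1
g(6) = mex{1} = 0
g(7) = mex{0} = 1
g(8) = mex{1} = 0
g(9) = mex{0} = 1
g(10) = mex{1} = 0
g(11) = mex{0} = 1
g(12) = mex{1} = 0
g(13) = mex{0} = 1
So g(13) = 1.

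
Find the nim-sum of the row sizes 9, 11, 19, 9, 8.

16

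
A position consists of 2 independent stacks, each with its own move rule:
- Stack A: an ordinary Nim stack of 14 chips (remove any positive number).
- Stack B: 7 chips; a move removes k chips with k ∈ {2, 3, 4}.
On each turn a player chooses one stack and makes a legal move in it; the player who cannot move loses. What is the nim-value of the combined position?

Stack A is a plain Nim stack of size 14, so its Grundy value is 14.
Grundy values for stack B (subtraction set {2, 3, 4}):
k:     0  1  2  3  4  5  6  7
g(k):  0  0  1  1  2  2  0  0
So g(7) = 0.
The value of a disjunctive sum is the nim-sum of the parts.
Combined value = 14 ⊕ 0 = 14.

14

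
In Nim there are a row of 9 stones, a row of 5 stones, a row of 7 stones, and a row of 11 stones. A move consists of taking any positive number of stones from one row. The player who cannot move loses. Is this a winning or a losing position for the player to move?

Losing position

Bitwise XOR of the heap sizes:
  1001  (9)
  0101  (5)
  0111  (7)
  1011  (11)
  ----
  0000  (0)
The nim-sum is 0, so this is a P-position: the player to move is in a losing position under optimal play.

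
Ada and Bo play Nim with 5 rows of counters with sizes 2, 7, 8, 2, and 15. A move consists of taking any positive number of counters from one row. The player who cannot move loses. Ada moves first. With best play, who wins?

Bo wins

Nim-sum: 2 XOR 7 XOR 8 XOR 2 XOR 15 = 0.
The nim-sum is 0, so this is a P-position: the player to move is in a losing position under optimal play; Ada is about to move from it and so loses — Bo wins.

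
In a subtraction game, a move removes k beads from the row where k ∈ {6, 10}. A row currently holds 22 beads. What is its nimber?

1

Build the Grundy sequence with g(k) = mex{g(k−s) : s ∈ {6, 10}, s ≤ k}:
k:     0  1  2  3  4  5  6  7  8  9 10 11 12 13 14 15 16 17 18 19 20 21 22
g(k):  0  0  0  0  0  0  1  1  1  1  1  1  2  2  2  2  0  0  0  0  0  0  1
So g(22) = 1.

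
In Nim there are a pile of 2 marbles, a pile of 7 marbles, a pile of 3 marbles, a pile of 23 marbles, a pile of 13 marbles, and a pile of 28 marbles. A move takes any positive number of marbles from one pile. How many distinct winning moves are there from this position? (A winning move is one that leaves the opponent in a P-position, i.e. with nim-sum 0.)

0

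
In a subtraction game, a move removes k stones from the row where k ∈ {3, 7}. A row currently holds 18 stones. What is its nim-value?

Build the Grundy sequence with g(k) = mex{g(k−s) : s ∈ {3, 7}, s ≤ k}:
k:     0  1  2  3  4  5  6  7  8  9 10 11 12 13 14 15 16 17 18
g(k):  0  0  0  1  1  1  0  2  2  1  0  0  0  1  1  1  0  2  2
So g(18) = 2.

2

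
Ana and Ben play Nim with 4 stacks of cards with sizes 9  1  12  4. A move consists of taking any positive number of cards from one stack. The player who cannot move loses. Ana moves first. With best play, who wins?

Ben wins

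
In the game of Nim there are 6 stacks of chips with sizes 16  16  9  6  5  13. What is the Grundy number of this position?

7

Compute the nim-sum pairwise:
16 XOR 16 = 0
0 XOR 9 = 9
9 XOR 6 = 15
15 XOR 5 = 10
10 XOR 13 = 7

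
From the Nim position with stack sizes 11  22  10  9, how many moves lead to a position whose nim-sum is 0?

Nim-sum: 11 XOR 22 XOR 10 XOR 9 = 30.
The overall nim-sum is X = 30. A stack of size p has a winning move iff p XOR X < p (reduce it to p XOR X).
  11: 11 XOR 30 = 21 ≥ 11 — no move.
  22: 22 XOR 30 = 8 < 22 — winning move (to 8).
  10: 10 XOR 30 = 20 ≥ 10 — no move.
  9: 9 XOR 30 = 23 ≥ 9 — no move.
That gives 1 winning move.

1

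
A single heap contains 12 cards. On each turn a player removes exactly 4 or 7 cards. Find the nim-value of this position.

0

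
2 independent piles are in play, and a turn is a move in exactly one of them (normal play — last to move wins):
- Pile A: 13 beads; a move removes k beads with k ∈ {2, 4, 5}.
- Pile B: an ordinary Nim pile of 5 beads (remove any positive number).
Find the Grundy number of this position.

Grundy values for pile A (subtraction set {2, 4, 5}):
g(0) = mex{} = 0
g(1) = mex{} = 0
g(2) = mex{0} = 1
g(3) = mex{0} = 1
g(4) = mex{0,1} = 2
g(5) = mex{0,1} = 2
g(6) = mex{0,1,2} = 3
g(7) = mex{1,2} = 0
g(8) = mex{1,2,3} = 0
g(9) = mex{0,2} = 1
g(10) = mex{0,2,3} = 1
g(11) = mex{0,1,3} = 2
g(12) = mex{0,1} = 2
g(13) = mex{0,1,2} = 3
So g(13) = 3.
Pile B is a plain Nim pile of size 5, so its Grundy value is 5.
The value of a disjunctive sum is the nim-sum of the parts.
Combined value = 3 XOR 5 = 6.

6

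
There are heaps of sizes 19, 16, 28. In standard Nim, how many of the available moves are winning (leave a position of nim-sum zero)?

Nim-sum: 19 ^ 16 ^ 28 = 31.
The overall nim-sum is X = 31. A heap of size p has a winning move iff p XOR X < p (reduce it to p XOR X).
  19: 19 XOR 31 = 12 < 19 — winning move (to 12).
  16: 16 XOR 31 = 15 < 16 — winning move (to 15).
  28: 28 XOR 31 = 3 < 28 — winning move (to 3).
That gives 3 winning moves.

3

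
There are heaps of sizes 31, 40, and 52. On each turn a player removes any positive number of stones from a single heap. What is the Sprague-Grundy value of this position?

Compute the nim-sum pairwise:
31 XOR 40 = 55
55 XOR 52 = 3

3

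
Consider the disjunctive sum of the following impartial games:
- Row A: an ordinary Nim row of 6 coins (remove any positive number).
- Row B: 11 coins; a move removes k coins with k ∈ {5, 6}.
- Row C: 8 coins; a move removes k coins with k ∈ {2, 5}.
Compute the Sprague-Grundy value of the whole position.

Row A is a plain Nim row of size 6, so its Grundy value is 6.
Build the Grundy sequence for row B with g(k) = mex{g(k−s) : s ∈ {5, 6}, s ≤ k}:
k:     0  1  2  3  4  5  6  7  8  9 10 11
g(k):  0  0  0  0  0  1  1  1  1  1  2  0
So g(11) = 0.
For row C, compute g(0), g(1), … with moves {2, 5}:
g(0) = mex{} = 0
g(1) = mex{} = 0
g(2) = mex{0} = 1
g(3) = mex{0} = 1
g(4) = mex{1} = 0
g(5) = mex{0,1} = 2
g(6) = mex{0} = 1
g(7) = mex{1,2} = 0
g(8) = mex{1} = 0
So g(8) = 0.
By the Sprague-Grundy theorem, the Grundy value of a sum of independent games is the XOR of the component values.
Combined value = 6 ⊕ 0 ⊕ 0 = 6.

6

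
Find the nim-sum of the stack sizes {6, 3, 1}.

4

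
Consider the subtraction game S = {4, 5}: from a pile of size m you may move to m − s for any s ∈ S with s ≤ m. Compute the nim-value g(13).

Build the Grundy sequence with g(k) = mex{g(k−s) : s ∈ {4, 5}, s ≤ k}:
k:     0  1  2  3  4  5  6  7  8  9 10 11 12 13
g(k):  0  0  0  0  1  1  1  1  2  0  0  0  0  1
So g(13) = 1.

1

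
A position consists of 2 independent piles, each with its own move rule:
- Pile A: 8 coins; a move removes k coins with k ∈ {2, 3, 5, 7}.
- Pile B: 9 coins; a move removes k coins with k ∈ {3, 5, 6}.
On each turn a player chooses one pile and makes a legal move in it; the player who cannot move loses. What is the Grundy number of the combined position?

Build the Grundy sequence for pile A with g(k) = mex{g(k−s) : s ∈ {2, 3, 5, 7}, s ≤ k}:
g(0) = mex{} = 0
g(1) = mex{} = 0
g(2) = mex{0} = 1
g(3) = mex{0} = 1
g(4) = mex{0,1} = 2
g(5) = mex{0,1} = 2
g(6) = mex{0,1,2} = 3
g(7) = mex{0,1,2} = 3
g(8) = mex{0,1,2,3} = 4
So g(8) = 4.
For pile B, compute g(0), g(1), … with moves {3, 5, 6}:
k:     0  1  2  3  4  5  6  7  8  9
g(k):  0  0  0  1  1  1  2  2  2  0
So g(9) = 0.
By the Sprague-Grundy theorem, the Grundy value of a sum of independent games is the XOR of the component values.
Combined value = 4 XOR 0 = 4.

4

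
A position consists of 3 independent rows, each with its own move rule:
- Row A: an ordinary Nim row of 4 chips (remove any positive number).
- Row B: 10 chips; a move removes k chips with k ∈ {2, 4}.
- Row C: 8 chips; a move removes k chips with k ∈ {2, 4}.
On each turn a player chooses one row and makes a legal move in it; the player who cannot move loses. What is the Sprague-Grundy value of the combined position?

Row A is a plain Nim row of size 4, so its Grundy value is 4.
Grundy values for row B (subtraction set {2, 4}):
k:     0  1  2  3  4  5  6  7  8  9 10
g(k):  0  0  1  1  2  2  0  0  1  1  2
So g(10) = 2.
For row C, compute g(0), g(1), … with moves {2, 4}:
k:     0  1  2  3  4  5  6  7  8
g(k):  0  0  1  1  2  2  0  0  1
So g(8) = 1.
The value of a disjunctive sum is the nim-sum of the parts.
Combined value = 4 XOR 2 XOR 1 = 7.

7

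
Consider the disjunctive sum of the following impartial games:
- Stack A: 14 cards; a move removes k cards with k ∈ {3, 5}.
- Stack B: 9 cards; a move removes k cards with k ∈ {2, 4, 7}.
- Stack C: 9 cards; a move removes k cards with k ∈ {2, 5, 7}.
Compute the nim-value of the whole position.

Grundy values for stack A (subtraction set {3, 5}):
g(0) = mex{} = 0
g(1) = mex{} = 0
g(2) = mex{} = 0
g(3) = mex{0} = 1
g(4) = mex{0} = 1
g(5) = mex{0} = 1
g(6) = mex{0,1} = 2
g(7) = mex{0,1} = 2
g(8) = mex{1} = 0
g(9) = mex{1,2} = 0
g(10) = mex{1,2} = 0
g(11) = mex{0,2} = 1
g(12) = mex{0,2} = 1
g(13) = mex{0} = 1
g(14) = mex{0,1} = 2
So g(14) = 2.
For stack B, compute g(0), g(1), … with moves {2, 4, 7}:
k:     0  1  2  3  4  5  6  7  8  9
g(k):  0  0  1  1  2  2  0  3  1  0
So g(9) = 0.
Build the Grundy sequence for stack C with g(k) = mex{g(k−s) : s ∈ {2, 5, 7}, s ≤ k}:
k:     0  1  2  3  4  5  6  7  8  9
g(k):  0  0  1  1  0  2  1  3  2  2
So g(9) = 2.
The value of a disjunctive sum is the nim-sum of the parts.
Combined value = 2 XOR 0 XOR 2 = 0.

0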